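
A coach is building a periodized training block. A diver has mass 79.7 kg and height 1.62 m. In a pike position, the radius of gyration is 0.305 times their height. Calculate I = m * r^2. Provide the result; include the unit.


r = 0.305 * 1.62 = 0.4941 m
I = m * r^2 = 79.7 * 0.244135 = 19.458 kg*m^2

19.458 kg*m^2


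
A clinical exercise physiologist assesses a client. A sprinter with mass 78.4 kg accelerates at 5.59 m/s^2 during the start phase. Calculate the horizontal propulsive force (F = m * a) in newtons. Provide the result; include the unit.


F = m * a
= 78.4 * 5.59
= 438.26 N

438.26 N


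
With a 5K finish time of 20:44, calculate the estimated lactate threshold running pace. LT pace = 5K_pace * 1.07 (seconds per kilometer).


Race duration = 1244 s for 5 km
Average pace = 1244 / 5 = 248.8 s/km
LT pace = 248.8 * 1.07
= 266.22 s/km

266.22 s/km


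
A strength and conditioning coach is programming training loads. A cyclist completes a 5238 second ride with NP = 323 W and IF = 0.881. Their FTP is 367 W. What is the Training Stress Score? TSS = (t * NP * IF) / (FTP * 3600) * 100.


t * NP * IF = 5238 * 323 * 0.881 = 1490540.994
FTP * 3600 = 1321200
TSS = (1490540.994 / 1321200) * 100 = 112.82

112.82 TSS


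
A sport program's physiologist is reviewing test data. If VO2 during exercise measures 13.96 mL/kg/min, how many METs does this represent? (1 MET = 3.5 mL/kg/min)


METs = VO2 / 3.5 = 13.96 / 3.5 = 3.99

3.99 METs


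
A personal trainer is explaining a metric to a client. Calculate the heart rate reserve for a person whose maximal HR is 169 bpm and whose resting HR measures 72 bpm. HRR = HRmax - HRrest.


HRmax = 169 bpm
HRrest = 72 bpm
HRR = 169 - 72 = 97 bpm

97 bpm


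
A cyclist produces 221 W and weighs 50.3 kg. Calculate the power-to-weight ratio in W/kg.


P/W = power / mass
= 221 / 50.3
= 4.394 W/kg

4.394 W/kg


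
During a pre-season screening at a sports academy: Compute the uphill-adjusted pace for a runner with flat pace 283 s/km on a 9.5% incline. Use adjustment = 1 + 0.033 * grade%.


Adjustment factor = 1 + 0.033 * 9.5 = 1.3135
Grade-adjusted pace = 283 * 1.3135 = 371.72 s/km

371.72 s/km


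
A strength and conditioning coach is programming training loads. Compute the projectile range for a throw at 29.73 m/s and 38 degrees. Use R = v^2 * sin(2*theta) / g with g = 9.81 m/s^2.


Two times the angle = 76 degrees
sin(76) = 0.970296
R = 883.8729 * 0.970296 / 9.81 = 87.423 m

87.423 m


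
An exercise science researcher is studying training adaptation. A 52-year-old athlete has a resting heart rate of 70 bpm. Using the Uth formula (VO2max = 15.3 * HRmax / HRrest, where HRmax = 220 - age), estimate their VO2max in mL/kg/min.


HRmax = 220 - 52 = 168 bpm
Ratio = HRmax / HRrest = 168 / 70 = 2.4
VO2max = 15.3 * 2.4 = 36.72 mL/kg/min

36.72 mL/kg/min


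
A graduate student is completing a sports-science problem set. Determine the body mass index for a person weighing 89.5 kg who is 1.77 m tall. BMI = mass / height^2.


BMI = mass / height^2
= 89.5 / 1.77^2
= 89.5 / 3.1329
= 28.57 kg/m^2

28.57 kg/m^2


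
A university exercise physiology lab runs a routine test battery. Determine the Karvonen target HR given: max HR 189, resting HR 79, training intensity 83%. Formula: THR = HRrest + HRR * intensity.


HRR = HRmax - HRrest = 189 - 79 = 110
THR = 79 + 110 * 0.83
= 170.3 bpm

170.3 bpm


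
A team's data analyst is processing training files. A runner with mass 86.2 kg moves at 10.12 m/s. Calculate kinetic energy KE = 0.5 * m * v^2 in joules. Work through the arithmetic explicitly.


v^2 = 10.12^2 = 102.4144
KE = 0.5 * 86.2 * 102.4144
= 4414.06 J

4414.06 J


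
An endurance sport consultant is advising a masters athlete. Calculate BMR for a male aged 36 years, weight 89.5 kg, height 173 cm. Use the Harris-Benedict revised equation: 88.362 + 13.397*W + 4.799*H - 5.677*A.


Substituting values:
W term = 13.397 * 89.5 = 1199.0315
H term = 4.799 * 173 = 830.227
A term = 5.677 * 36 = 204.372
BMR = 1913.25 kcal/day

1913.25 kcal/day


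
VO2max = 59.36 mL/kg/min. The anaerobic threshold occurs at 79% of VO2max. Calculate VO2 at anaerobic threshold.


AT fraction = 79 / 100 = 0.79
AT VO2 = 59.36 * 0.79
= 46.89 mL/kg/min

46.89 mL/kg/min


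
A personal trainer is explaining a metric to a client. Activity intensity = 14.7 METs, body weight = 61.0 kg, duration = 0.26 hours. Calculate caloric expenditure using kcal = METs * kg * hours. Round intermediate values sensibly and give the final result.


kcal = 14.7 * 61.0 * 0.26
= 896.7 * 0.26
= 233.14 kcal

233.14 kcal


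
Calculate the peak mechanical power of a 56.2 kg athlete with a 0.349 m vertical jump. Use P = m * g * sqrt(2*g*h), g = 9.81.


First, sqrt(2gh) = sqrt(2 * 9.81 * 0.349)
= sqrt(6.84738) = 2.61675 m/s
Power = 56.2 * 9.81 * 2.61675 = 1442.67 W

1442.67 W


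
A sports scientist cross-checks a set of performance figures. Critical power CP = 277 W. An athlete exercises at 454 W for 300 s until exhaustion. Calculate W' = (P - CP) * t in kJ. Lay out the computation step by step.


P - CP = 454 - 277 = 177 W
W' = 177 * 300 = 53100 J
= 53100 / 1000 = 53.1 kJ

53.1 kJ


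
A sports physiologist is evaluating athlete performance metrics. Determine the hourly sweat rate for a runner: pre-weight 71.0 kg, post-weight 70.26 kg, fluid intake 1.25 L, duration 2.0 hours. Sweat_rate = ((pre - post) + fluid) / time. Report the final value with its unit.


Mass lost = 71.0 - 70.26 = 0.74 kg
Add fluid consumed: 0.74 + 1.25 = 1.99 L total sweat
Sweat rate = 1.99 / 2.0 = 0.995 L/h

0.995 L/h


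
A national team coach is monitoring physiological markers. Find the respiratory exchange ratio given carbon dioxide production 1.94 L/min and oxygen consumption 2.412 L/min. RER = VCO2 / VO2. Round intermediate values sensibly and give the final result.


VCO2 = 1.94 L/min
VO2 = 2.412 L/min
RER = 1.94 / 2.412 = 0.8043

0.8043


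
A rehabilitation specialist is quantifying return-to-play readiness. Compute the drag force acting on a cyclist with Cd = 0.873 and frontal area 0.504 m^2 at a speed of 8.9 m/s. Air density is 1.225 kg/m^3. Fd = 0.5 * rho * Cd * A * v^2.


Step 1: v^2 = 79.21
Step 2: Fd = 0.5 * 1.225 * 0.873 * 0.504 * 79.21
= 21.347 N

21.347 N


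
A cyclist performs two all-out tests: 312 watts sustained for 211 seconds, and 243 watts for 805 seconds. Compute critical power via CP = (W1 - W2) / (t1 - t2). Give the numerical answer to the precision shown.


W1 = P1 * t1 = 312 * 211 = 65832 J
W2 = P2 * t2 = 243 * 805 = 195615 J
CP = (65832 - 195615) / (211 - 805)
= 218.49 W

218.49 W


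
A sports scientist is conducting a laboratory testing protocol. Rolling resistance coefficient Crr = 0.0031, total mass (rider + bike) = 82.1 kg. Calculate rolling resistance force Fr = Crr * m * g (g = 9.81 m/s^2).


Fr = Crr * m * g
= 0.0031 * 82.1 * 9.81
= 2.497 N

2.497 N


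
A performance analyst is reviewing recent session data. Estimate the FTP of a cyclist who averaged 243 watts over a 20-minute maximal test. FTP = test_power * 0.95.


FTP = 243 * 0.95 = 230.85 W

230.85 W


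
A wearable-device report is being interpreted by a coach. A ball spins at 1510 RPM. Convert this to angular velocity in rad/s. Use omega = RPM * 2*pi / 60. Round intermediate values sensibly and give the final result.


omega = 1510 * 2 * pi / 60
= 1510 * 6.28318531 / 60
= 9487.61 / 60
= 158.127 rad/s

158.127 rad/s


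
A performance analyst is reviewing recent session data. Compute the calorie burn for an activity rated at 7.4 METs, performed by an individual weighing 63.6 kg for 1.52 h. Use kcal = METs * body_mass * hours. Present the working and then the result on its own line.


Product of METs and mass = 7.4 * 63.6 = 470.64
Total kcal = 470.64 * 1.52 = 715.37 kcal

715.37 kcal


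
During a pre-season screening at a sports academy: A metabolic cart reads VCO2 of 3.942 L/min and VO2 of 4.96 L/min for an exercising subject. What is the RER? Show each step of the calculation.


RER = VCO2 / VO2 = 3.942 / 4.96 = 0.7948

0.7948


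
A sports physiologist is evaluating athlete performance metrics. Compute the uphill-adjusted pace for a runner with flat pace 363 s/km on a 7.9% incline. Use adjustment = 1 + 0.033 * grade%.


Adjustment factor = 1 + 0.033 * 7.9 = 1.2607
Grade-adjusted pace = 363 * 1.2607 = 457.63 s/km

457.63 s/km


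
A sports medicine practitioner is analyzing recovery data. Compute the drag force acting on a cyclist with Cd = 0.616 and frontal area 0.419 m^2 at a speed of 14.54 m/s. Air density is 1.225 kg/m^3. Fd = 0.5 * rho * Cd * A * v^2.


Step 1: v^2 = 211.4116
Step 2: Fd = 0.5 * 1.225 * 0.616 * 0.419 * 211.4116
= 33.422 N

33.422 N


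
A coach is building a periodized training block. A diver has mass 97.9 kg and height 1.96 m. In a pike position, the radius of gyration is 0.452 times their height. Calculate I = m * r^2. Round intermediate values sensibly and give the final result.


r = 0.452 * 1.96 = 0.88592 m
I = m * r^2 = 97.9 * 0.784854 = 76.837 kg*m^2

76.837 kg*m^2


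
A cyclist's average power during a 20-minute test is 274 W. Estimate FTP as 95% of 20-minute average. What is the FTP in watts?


FTP = 20-min power * 0.95
= 274 * 0.95
= 260.3 W

260.3 W


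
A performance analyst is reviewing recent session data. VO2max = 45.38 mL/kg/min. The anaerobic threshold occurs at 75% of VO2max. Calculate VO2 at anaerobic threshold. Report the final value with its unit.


AT fraction = 75 / 100 = 0.75
AT VO2 = 45.38 * 0.75
= 34.04 mL/kg/min

34.04 mL/kg/min


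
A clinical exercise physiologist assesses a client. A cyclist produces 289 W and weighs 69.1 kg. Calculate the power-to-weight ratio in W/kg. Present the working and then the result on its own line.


P/W = power / mass
= 289 / 69.1
= 4.182 W/kg

4.182 W/kg


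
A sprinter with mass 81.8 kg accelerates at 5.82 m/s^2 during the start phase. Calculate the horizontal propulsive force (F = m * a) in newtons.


F = m * a
= 81.8 * 5.82
= 476.08 N

476.08 N


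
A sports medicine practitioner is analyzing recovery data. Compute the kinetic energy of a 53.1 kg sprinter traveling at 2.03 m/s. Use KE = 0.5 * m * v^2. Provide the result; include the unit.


Velocity squared = 4.1209
KE = 0.5 * 53.1 * 4.1209 = 109.41 J

109.41 J


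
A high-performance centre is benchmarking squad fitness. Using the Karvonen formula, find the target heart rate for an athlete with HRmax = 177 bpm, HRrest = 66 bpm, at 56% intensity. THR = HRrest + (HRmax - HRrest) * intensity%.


HRR = 177 - 66 = 111
THR = 66 + 111 * 0.56
= 66 + 62.16
= 128.16 bpm

128.16 bpm


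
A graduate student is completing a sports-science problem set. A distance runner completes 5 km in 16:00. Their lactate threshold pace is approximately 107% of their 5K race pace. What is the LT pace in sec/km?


Convert to seconds: 16 min 0 s = 960 s
Pace per km = 960 / 5 = 192.0 s/km
LT pace = 192.0 * 1.07 = 205.44 s/km

205.44 s/km


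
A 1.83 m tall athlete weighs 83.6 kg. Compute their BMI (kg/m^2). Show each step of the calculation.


height^2 = 3.3489 m^2
BMI = 83.6 / 3.3489 = 24.96 kg/m^2

24.96 kg/m^2


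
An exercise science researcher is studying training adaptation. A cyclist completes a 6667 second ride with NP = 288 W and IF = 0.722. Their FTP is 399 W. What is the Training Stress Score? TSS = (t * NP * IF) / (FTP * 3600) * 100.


t * NP * IF = 6667 * 288 * 0.722 = 1386309.312
FTP * 3600 = 1436400
TSS = (1386309.312 / 1436400) * 100 = 96.51

96.51 TSS


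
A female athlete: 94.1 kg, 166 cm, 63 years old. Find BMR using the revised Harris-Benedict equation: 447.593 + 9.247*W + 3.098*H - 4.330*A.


Intercept = 447.593
Weight contribution = 9.247 * 94.1 = 870.1427
Height contribution = 3.098 * 166 = 514.268
Age contribution = 4.33 * 63 = 272.79
BMR = 447.593 + 870.1427 + 514.268 - 272.79
= 1559.21 kcal/day

1559.21 kcal/day


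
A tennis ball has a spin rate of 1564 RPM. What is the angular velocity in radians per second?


Convert RPM to rad/s: multiply by 2*pi and divide by 60
omega = 1564 * 2 * pi / 60
= 163.782 rad/s

163.782 rad/s


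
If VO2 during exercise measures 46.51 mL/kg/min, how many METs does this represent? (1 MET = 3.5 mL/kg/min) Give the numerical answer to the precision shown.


METs = VO2 / 3.5 = 46.51 / 3.5 = 13.29

13.29 METs


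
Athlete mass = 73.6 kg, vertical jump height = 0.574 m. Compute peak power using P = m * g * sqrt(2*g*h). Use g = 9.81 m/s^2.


sqrt(2 * 9.81 * 0.574) = sqrt(11.26188) = 3.355872 m/s
P = 73.6 * 9.81 * 3.355872
= 2422.99 W

2422.99 W


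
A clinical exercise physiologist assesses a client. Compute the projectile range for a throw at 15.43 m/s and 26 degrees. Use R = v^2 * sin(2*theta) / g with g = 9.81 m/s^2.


Two times the angle = 52 degrees
sin(52) = 0.788011
R = 238.0849 * 0.788011 / 9.81 = 19.125 m

19.125 m


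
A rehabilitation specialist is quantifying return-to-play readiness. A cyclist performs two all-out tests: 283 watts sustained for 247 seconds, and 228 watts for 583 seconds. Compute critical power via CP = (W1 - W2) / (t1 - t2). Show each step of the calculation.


W1 = P1 * t1 = 283 * 247 = 69901 J
W2 = P2 * t2 = 228 * 583 = 132924 J
CP = (69901 - 132924) / (247 - 583)
= 187.57 W

187.57 W


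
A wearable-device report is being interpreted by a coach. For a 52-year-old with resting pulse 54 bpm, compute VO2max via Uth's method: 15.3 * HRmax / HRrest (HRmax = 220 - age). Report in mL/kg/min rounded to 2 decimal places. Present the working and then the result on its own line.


Step 1: HRmax = 220 - 52 = 168 bpm
Step 2: Ratio = 168 / 54 = 3.1111
Step 3: VO2max = 15.3 * 3.1111 = 47.6 mL/kg/min

47.6 mL/kg/min


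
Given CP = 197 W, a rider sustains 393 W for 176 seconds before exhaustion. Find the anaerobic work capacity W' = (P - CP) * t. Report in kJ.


Excess power = 393 - 197 = 196 W
Work above CP = 196 * 176 = 34496 J
W' = 34.496 kJ

34.496 kJ


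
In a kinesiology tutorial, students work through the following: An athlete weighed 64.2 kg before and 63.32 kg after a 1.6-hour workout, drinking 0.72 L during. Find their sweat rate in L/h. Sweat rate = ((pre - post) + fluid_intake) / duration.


Body mass change = 0.88 kg
Total sweat loss = 0.88 + 0.72 = 1.6 L
Rate = 1.6 / 1.6 = 1.0 L/h

1.0 L/h


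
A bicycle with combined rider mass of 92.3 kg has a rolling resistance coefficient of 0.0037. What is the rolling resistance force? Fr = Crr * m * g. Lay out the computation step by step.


Fr = 0.0037 * 92.3 * 9.81
= 0.34151 * 9.81
= 3.35 N

3.35 N


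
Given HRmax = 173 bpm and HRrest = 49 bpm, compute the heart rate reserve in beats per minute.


Heart rate reserve = maximum HR minus resting HR
HRR = 173 - 49 = 124 bpm

124 bpm


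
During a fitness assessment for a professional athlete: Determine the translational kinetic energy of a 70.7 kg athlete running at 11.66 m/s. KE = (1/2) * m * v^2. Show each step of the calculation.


KE = 0.5 * m * v^2
= 0.5 * 70.7 * 11.66^2
= 0.5 * 70.7 * 135.9556
= 4806.03 J

4806.03 J


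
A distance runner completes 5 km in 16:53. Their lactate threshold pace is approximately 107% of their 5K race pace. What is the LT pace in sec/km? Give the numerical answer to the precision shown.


Convert to seconds: 16 min 53 s = 1013 s
Pace per km = 1013 / 5 = 202.6 s/km
LT pace = 202.6 * 1.07 = 216.78 s/km

216.78 s/km


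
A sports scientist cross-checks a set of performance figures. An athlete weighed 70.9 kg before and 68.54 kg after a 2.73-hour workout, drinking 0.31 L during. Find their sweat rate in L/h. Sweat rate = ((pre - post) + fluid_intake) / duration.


Body mass change = 2.36 kg
Total sweat loss = 2.36 + 0.31 = 2.67 L
Rate = 2.67 / 2.73 = 0.978 L/h

0.978 L/h


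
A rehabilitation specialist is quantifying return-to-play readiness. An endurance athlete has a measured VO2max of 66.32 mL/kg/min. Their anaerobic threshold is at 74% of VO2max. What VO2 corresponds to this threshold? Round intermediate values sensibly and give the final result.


Anaerobic threshold VO2 = VO2max * 74%
= 66.32 * 0.74
= 49.08 mL/kg/min

49.08 mL/kg/min


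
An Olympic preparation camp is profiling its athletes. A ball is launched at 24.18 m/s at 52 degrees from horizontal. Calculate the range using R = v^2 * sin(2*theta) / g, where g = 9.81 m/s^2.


sin(2 * 52) = sin(104) = 0.970296
v^2 = 24.18^2 = 584.6724
R = 584.6724 * 0.970296 / 9.81
= 57.829 m

57.829 m


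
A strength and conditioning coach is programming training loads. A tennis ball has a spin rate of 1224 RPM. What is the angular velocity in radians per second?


Convert RPM to rad/s: multiply by 2*pi and divide by 60
omega = 1224 * 2 * pi / 60
= 128.177 rad/s

128.177 rad/s


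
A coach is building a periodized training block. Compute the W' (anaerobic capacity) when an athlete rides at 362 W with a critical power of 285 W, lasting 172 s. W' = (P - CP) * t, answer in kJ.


Above-CP power = 77 W
Duration = 172 s
W' = 77 * 172 = 13244 J
Convert: 13244 / 1000 = 13.244 kJ

13.244 kJ


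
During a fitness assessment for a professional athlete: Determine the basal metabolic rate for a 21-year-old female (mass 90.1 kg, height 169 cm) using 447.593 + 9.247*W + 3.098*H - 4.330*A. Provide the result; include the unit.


BMR = 447.593 + 9.247*90.1 + 3.098*169 - 4.330*21
= 1713.38 kcal/day

1713.38 kcal/day


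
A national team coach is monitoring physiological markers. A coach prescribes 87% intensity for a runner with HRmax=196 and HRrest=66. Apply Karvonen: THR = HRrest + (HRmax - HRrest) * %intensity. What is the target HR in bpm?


Heart rate reserve = 196 - 66 = 130
Intensity fraction = 87 / 100 = 0.87
THR = 66 + 130 * 0.87 = 179.1 bpm

179.1 bpm


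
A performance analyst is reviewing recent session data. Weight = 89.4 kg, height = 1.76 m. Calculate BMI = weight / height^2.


height^2 = 1.76^2 = 3.0976
BMI = 89.4 / 3.0976 = 28.86 kg/m^2

28.86 kg/m^2


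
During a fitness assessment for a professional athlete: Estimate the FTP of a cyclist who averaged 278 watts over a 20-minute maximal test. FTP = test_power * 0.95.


FTP = 278 * 0.95 = 264.1 W

264.1 W


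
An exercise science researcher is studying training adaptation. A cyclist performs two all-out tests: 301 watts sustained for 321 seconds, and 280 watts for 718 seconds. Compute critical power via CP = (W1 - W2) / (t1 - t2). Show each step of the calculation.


W1 = P1 * t1 = 301 * 321 = 96621 J
W2 = P2 * t2 = 280 * 718 = 201040 J
CP = (96621 - 201040) / (321 - 718)
= 263.02 W

263.02 W


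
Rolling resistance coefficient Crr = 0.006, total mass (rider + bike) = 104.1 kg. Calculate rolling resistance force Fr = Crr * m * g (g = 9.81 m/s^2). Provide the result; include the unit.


Fr = Crr * m * g
= 0.006 * 104.1 * 9.81
= 6.127 N

6.127 N


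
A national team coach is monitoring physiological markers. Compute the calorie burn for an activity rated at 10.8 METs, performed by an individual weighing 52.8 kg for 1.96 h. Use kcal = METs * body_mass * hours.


Product of METs and mass = 10.8 * 52.8 = 570.24
Total kcal = 570.24 * 1.96 = 1117.67 kcal

1117.67 kcal


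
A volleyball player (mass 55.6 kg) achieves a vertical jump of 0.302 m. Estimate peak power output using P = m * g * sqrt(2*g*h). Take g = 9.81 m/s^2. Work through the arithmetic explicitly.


2 * g * h = 2 * 9.81 * 0.302 = 5.92524
sqrt(5.92524) = 2.434182 m/s
P = 55.6 * 9.81 * 2.434182 = 1327.69 W

1327.69 W


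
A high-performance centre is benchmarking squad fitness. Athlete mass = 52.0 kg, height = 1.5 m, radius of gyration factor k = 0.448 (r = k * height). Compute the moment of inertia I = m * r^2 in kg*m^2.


r = k * height = 0.448 * 1.5 = 0.672 m
r^2 = 0.672^2 = 0.451584
I = 52.0 * 0.451584 = 23.482 kg*m^2

23.482 kg*m^2


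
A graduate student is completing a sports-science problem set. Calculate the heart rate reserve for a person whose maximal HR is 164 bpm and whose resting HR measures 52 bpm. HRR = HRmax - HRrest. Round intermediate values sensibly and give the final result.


HRmax = 164 bpm
HRrest = 52 bpm
HRR = 164 - 52 = 112 bpm

112 bpm


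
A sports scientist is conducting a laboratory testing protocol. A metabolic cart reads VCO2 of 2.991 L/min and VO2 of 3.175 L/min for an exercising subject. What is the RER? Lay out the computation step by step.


RER = VCO2 / VO2 = 2.991 / 3.175 = 0.942

0.942


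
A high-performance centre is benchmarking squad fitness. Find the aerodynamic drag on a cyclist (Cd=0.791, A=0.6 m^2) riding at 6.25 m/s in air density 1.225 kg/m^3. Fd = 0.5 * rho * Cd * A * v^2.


Fd = 0.5 * 1.225 * 0.791 * 0.6 * 6.25^2
= 0.5 * 1.225 * 0.791 * 0.6 * 39.0625
= 11.355 N

11.355 N


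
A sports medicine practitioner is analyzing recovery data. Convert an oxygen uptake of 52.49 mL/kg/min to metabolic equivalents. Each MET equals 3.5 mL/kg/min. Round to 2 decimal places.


One MET = 3.5 mL/kg/min
Number of METs = 52.49 / 3.5
= 15.0 METs

15.0 METs


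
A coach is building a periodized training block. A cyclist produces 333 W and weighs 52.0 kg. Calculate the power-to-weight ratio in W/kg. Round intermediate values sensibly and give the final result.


P/W = power / mass
= 333 / 52.0
= 6.404 W/kg

6.404 W/kg


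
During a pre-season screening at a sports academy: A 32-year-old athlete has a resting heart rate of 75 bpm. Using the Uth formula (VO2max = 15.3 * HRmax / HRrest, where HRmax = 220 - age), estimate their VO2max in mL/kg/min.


HRmax = 220 - 32 = 188 bpm
Ratio = HRmax / HRrest = 188 / 75 = 2.5067
VO2max = 15.3 * 2.5067 = 38.35 mL/kg/min

38.35 mL/kg/min


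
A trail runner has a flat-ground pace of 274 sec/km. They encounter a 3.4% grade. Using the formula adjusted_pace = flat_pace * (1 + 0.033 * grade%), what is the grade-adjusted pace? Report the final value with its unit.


Grade factor = 1 + 0.033 * 3.4 = 1.1122
Adjusted = 274 * 1.1122 = 304.74 sec/km

304.74 s/km


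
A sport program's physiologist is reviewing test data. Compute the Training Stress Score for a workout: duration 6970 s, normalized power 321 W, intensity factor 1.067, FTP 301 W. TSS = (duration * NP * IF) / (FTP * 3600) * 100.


Product = 6970 * 321 * 1.067 = 2387273.79
Base = 301 * 3600 = 1083600
TSS = 2387273.79 / 1083600 * 100 = 220.31

220.31 TSS


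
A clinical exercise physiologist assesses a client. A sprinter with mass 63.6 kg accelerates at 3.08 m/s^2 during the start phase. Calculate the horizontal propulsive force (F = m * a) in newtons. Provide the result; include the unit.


F = m * a
= 63.6 * 3.08
= 195.89 N

195.89 N


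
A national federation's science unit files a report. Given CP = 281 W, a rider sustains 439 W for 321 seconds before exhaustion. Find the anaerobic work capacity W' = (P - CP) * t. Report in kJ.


Excess power = 439 - 281 = 158 W
Work above CP = 158 * 321 = 50718 J
W' = 50.718 kJ

50.718 kJ


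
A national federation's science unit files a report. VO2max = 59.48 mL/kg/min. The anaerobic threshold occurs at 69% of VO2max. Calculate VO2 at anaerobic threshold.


AT fraction = 69 / 100 = 0.69
AT VO2 = 59.48 * 0.69
= 41.04 mL/kg/min

41.04 mL/kg/min


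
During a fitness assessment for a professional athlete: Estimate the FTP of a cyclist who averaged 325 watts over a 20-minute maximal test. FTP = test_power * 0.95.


FTP = 325 * 0.95 = 308.75 W

308.75 W


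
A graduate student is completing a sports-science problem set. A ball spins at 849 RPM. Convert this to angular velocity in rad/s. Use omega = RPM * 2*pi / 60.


omega = 849 * 2 * pi / 60
= 849 * 6.28318531 / 60
= 5334.424 / 60
= 88.907 rad/s

88.907 rad/s


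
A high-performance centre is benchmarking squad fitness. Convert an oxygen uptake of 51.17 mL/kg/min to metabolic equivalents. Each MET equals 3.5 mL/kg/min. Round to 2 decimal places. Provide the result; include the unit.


One MET = 3.5 mL/kg/min
Number of METs = 51.17 / 3.5
= 14.62 METs

14.62 METs


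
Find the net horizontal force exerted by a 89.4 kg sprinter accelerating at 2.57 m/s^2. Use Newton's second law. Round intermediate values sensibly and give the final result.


Newton's second law: F = m * a
F = 89.4 * 2.57 = 229.76 N

229.76 N


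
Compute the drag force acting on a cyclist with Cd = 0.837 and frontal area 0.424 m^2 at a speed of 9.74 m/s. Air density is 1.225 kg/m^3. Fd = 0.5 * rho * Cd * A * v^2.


Step 1: v^2 = 94.8676
Step 2: Fd = 0.5 * 1.225 * 0.837 * 0.424 * 94.8676
= 20.621 N

20.621 N


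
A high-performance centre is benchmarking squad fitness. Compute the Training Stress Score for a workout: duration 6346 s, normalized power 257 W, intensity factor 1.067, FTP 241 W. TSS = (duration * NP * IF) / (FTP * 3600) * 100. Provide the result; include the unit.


Product = 6346 * 257 * 1.067 = 1740193.774
Base = 241 * 3600 = 867600
TSS = 1740193.774 / 867600 * 100 = 200.58

200.58 TSS


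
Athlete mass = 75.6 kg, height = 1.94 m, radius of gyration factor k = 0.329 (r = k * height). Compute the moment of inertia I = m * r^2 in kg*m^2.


r = k * height = 0.329 * 1.94 = 0.63826 m
r^2 = 0.63826^2 = 0.407376
I = 75.6 * 0.407376 = 30.798 kg*m^2

30.798 kg*m^2


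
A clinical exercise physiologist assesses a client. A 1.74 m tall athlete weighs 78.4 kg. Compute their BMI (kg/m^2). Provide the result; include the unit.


height^2 = 3.0276 m^2
BMI = 78.4 / 3.0276 = 25.9 kg/m^2

25.9 kg/m^2


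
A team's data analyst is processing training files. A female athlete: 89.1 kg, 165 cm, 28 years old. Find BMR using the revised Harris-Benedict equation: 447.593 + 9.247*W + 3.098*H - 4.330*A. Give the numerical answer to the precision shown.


Intercept = 447.593
Weight contribution = 9.247 * 89.1 = 823.9077
Height contribution = 3.098 * 165 = 511.17
Age contribution = 4.33 * 28 = 121.24
BMR = 447.593 + 823.9077 + 511.17 - 121.24
= 1661.43 kcal/day

1661.43 kcal/day


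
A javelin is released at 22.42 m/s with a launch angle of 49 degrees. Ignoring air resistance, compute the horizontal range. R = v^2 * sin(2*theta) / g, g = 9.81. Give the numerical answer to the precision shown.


Launch speed squared = 502.6564
sin(2 * 49 deg) = 0.990268
Range = 502.6564 * 0.990268 / 9.81
= 50.741 m

50.741 m


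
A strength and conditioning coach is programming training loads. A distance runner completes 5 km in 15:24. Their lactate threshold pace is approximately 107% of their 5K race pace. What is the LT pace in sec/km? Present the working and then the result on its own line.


Convert to seconds: 15 min 24 s = 924 s
Pace per km = 924 / 5 = 184.8 s/km
LT pace = 184.8 * 1.07 = 197.74 s/km

197.74 s/km


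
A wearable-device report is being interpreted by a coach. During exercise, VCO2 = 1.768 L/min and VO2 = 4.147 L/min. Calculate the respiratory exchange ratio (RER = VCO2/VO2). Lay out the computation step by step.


RER = VCO2 / VO2
= 1.768 / 4.147
= 0.4263

0.4263


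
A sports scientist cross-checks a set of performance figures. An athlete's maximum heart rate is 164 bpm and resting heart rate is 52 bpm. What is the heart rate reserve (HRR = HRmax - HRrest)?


HRR = HRmax - HRrest
= 164 - 52
= 112 bpm

112 bpm


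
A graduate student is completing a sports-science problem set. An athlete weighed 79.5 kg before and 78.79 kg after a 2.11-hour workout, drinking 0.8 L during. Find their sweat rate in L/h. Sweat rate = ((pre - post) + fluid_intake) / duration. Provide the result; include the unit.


Body mass change = 0.71 kg
Total sweat loss = 0.71 + 0.8 = 1.51 L
Rate = 1.51 / 2.11 = 0.716 L/h

0.716 L/h


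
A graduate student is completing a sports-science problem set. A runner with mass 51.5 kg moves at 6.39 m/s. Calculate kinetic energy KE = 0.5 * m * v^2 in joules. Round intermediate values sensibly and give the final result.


v^2 = 6.39^2 = 40.8321
KE = 0.5 * 51.5 * 40.8321
= 1051.43 J

1051.43 J


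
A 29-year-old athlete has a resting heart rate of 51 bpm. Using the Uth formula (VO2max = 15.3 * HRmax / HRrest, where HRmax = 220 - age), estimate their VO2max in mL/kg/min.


HRmax = 220 - 29 = 191 bpm
Ratio = HRmax / HRrest = 191 / 51 = 3.7451
VO2max = 15.3 * 3.7451 = 57.3 mL/kg/min

57.3 mL/kg/min


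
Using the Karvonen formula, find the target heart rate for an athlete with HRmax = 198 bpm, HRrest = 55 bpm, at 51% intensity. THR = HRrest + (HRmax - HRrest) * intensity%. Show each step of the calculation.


HRR = 198 - 55 = 143
THR = 55 + 143 * 0.51
= 55 + 72.93
= 127.93 bpm

127.93 bpm


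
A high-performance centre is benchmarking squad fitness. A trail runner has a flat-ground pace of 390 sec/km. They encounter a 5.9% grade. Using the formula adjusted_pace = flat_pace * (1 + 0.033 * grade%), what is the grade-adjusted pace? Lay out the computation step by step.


Grade factor = 1 + 0.033 * 5.9 = 1.1947
Adjusted = 390 * 1.1947 = 465.93 sec/km

465.93 s/km


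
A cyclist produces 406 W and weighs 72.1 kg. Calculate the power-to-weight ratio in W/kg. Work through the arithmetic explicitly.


P/W = power / mass
= 406 / 72.1
= 5.631 W/kg

5.631 W/kg


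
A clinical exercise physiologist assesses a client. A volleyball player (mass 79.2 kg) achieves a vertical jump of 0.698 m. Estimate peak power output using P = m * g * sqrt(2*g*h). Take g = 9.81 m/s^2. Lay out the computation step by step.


2 * g * h = 2 * 9.81 * 0.698 = 13.69476
sqrt(13.69476) = 3.700643 m/s
P = 79.2 * 9.81 * 3.700643 = 2875.22 W

2875.22 W


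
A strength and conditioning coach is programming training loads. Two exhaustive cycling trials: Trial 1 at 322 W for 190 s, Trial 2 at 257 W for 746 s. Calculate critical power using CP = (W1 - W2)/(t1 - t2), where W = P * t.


W1 = 322 * 190 = 61180 J
W2 = 257 * 746 = 191722 J
CP = (61180 - 191722) / (190 - 746)
= -130542 / -556
= 234.79 W

234.79 W


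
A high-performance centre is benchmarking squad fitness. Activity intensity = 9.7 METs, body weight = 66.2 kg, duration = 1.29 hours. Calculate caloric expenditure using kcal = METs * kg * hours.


kcal = 9.7 * 66.2 * 1.29
= 642.14 * 1.29
= 828.36 kcal

828.36 kcal


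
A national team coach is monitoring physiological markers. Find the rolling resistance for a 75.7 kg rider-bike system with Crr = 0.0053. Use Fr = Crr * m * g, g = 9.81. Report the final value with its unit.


m * g = 75.7 * 9.81 = 742.617 N
Fr = 0.0053 * 742.617 = 3.936 N

3.936 N


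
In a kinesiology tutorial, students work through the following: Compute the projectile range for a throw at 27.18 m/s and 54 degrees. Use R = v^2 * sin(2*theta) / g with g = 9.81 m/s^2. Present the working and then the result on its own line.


Two times the angle = 108 degrees
sin(108) = 0.951057
R = 738.7524 * 0.951057 / 9.81 = 71.62 m

71.62 m


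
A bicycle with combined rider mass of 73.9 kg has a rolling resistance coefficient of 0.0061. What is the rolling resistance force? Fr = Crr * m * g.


Fr = 0.0061 * 73.9 * 9.81
= 0.45079 * 9.81
= 4.422 N

4.422 N


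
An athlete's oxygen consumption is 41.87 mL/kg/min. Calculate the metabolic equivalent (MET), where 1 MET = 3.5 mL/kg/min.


MET = VO2 / 3.5
= 41.87 / 3.5
= 11.96 METs

11.96 METs


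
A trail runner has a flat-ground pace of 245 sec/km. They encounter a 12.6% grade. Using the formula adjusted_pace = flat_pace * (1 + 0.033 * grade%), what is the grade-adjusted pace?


Grade factor = 1 + 0.033 * 12.6 = 1.4158
Adjusted = 245 * 1.4158 = 346.87 sec/km

346.87 s/km


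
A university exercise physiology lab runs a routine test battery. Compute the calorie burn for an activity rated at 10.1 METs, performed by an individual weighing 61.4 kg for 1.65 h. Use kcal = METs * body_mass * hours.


Product of METs and mass = 10.1 * 61.4 = 620.14
Total kcal = 620.14 * 1.65 = 1023.23 kcal

1023.23 kcal


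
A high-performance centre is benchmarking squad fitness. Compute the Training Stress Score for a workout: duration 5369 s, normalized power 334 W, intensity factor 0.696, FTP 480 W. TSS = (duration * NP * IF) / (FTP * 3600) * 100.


Product = 5369 * 334 * 0.696 = 1248099.216
Base = 480 * 3600 = 1728000
TSS = 1248099.216 / 1728000 * 100 = 72.23

72.23 TSS


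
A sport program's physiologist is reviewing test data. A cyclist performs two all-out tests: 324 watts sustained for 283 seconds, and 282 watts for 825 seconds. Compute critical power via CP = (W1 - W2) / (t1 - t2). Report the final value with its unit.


W1 = P1 * t1 = 324 * 283 = 91692 J
W2 = P2 * t2 = 282 * 825 = 232650 J
CP = (91692 - 232650) / (283 - 825)
= 260.07 W

260.07 W


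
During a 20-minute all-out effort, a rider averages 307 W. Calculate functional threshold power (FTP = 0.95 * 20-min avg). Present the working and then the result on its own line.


FTP = 0.95 * 307
= 291.65 W

291.65 W


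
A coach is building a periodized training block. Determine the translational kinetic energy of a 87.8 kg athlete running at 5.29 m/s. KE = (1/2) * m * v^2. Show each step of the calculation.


KE = 0.5 * m * v^2
= 0.5 * 87.8 * 5.29^2
= 0.5 * 87.8 * 27.9841
= 1228.5 J

1228.5 J


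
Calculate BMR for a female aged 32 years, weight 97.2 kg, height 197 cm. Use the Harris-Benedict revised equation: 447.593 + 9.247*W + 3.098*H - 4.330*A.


Substituting values:
W term = 9.247 * 97.2 = 898.8084
H term = 3.098 * 197 = 610.306
A term = 4.330 * 32 = 138.56
BMR = 1818.15 kcal/day

1818.15 kcal/day


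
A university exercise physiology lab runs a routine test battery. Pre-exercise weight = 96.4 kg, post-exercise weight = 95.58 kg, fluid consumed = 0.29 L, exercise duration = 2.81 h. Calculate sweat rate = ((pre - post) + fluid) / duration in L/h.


Weight loss = 96.4 - 95.58 = 0.82 kg (approx L)
Total sweat = 0.82 + 0.29 = 1.11 L
Sweat rate = 1.11 / 2.81 = 0.395 L/h

0.395 L/h


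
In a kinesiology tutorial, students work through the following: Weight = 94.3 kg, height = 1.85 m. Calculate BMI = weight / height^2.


height^2 = 1.85^2 = 3.4225
BMI = 94.3 / 3.4225 = 27.55 kg/m^2

27.55 kg/m^2


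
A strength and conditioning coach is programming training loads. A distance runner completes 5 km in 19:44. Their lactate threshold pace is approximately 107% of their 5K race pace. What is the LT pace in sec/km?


Convert to seconds: 19 min 44 s = 1184 s
Pace per km = 1184 / 5 = 236.8 s/km
LT pace = 236.8 * 1.07 = 253.38 s/km

253.38 s/km


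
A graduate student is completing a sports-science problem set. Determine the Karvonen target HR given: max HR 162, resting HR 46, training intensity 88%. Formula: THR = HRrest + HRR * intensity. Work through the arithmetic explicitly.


HRR = HRmax - HRrest = 162 - 46 = 116
THR = 46 + 116 * 0.88
= 148.08 bpm

148.08 bpm


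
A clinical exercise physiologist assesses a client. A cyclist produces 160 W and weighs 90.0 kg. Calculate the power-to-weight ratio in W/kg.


P/W = power / mass
= 160 / 90.0
= 1.778 W/kg

1.778 W/kg


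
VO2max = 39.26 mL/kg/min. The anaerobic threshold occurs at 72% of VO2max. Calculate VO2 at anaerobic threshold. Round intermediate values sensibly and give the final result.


AT fraction = 72 / 100 = 0.72
AT VO2 = 39.26 * 0.72
= 28.27 mL/kg/min

28.27 mL/kg/min


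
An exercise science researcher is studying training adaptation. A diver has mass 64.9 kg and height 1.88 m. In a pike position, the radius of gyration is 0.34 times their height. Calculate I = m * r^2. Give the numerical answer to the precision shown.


r = 0.34 * 1.88 = 0.6392 m
I = m * r^2 = 64.9 * 0.408577 = 26.517 kg*m^2

26.517 kg*m^2


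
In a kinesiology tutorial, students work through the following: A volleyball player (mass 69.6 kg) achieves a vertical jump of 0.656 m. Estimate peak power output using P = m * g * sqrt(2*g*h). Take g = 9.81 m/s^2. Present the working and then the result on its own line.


2 * g * h = 2 * 9.81 * 0.656 = 12.87072
sqrt(12.87072) = 3.587579 m/s
P = 69.6 * 9.81 * 3.587579 = 2449.51 W

2449.51 W


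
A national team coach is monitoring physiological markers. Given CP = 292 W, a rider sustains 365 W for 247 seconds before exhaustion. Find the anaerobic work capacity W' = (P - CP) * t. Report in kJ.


Excess power = 365 - 292 = 73 W
Work above CP = 73 * 247 = 18031 J
W' = 18.031 kJ

18.031 kJ


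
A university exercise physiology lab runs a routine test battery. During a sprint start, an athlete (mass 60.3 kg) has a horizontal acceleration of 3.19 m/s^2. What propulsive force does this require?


Propulsive force = mass * acceleration
= 60.3 kg * 3.19 m/s^2
= 192.36 N

192.36 N


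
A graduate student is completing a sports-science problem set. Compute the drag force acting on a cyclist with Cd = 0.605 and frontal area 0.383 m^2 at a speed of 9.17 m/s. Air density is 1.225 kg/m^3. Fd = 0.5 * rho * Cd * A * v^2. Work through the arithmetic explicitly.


Step 1: v^2 = 84.0889
Step 2: Fd = 0.5 * 1.225 * 0.605 * 0.383 * 84.0889
= 11.934 N

11.934 N


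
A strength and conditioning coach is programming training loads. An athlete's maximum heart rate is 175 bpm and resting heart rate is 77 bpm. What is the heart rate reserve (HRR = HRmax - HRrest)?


HRR = HRmax - HRrest
= 175 - 77
= 98 bpm

98 bpm


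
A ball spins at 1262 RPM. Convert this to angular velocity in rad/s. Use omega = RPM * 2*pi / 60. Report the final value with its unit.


omega = 1262 * 2 * pi / 60
= 1262 * 6.28318531 / 60
= 7929.38 / 60
= 132.156 rad/s

132.156 rad/s


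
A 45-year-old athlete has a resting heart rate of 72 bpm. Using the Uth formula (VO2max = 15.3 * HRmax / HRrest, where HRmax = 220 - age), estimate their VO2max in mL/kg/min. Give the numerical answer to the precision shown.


HRmax = 220 - 45 = 175 bpm
Ratio = HRmax / HRrest = 175 / 72 = 2.4306
VO2max = 15.3 * 2.4306 = 37.19 mL/kg/min

37.19 mL/kg/min


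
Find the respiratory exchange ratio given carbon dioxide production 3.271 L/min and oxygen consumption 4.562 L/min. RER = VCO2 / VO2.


VCO2 = 3.271 L/min
VO2 = 4.562 L/min
RER = 3.271 / 4.562 = 0.717

0.717


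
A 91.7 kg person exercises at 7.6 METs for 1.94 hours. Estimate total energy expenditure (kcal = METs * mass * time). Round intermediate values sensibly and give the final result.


Energy = METs * mass(kg) * time(h)
= 7.6 * 91.7 * 1.94
= 1352.02 kcal

1352.02 kcal


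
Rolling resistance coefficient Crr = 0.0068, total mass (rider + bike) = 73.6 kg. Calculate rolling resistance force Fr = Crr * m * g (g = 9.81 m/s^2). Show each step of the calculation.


Fr = Crr * m * g
= 0.0068 * 73.6 * 9.81
= 4.91 N

4.91 N


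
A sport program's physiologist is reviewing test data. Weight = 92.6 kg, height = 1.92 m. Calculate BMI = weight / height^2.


height^2 = 1.92^2 = 3.6864
BMI = 92.6 / 3.6864 = 25.12 kg/m^2

25.12 kg/m^2


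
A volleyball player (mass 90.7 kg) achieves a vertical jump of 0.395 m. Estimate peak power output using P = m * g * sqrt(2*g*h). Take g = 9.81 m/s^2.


2 * g * h = 2 * 9.81 * 0.395 = 7.7499
sqrt(7.7499) = 2.783864 m/s
P = 90.7 * 9.81 * 2.783864 = 2476.99 W

2476.99 W


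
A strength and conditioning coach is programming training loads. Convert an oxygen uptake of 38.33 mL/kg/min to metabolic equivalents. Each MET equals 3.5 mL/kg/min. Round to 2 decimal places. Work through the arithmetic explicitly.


One MET = 3.5 mL/kg/min
Number of METs = 38.33 / 3.5
= 10.95 METs

10.95 METs


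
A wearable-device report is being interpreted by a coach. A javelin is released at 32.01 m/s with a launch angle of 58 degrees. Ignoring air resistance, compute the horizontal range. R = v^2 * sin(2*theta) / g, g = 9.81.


Launch speed squared = 1024.6401
sin(2 * 58 deg) = 0.898794
Range = 1024.6401 * 0.898794 / 9.81
= 93.878 m

93.878 m


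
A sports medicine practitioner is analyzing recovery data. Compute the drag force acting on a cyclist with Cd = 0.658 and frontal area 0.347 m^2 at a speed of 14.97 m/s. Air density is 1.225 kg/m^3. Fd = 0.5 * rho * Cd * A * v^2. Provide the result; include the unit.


Step 1: v^2 = 224.1009
Step 2: Fd = 0.5 * 1.225 * 0.658 * 0.347 * 224.1009
= 31.34 N

31.34 N
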